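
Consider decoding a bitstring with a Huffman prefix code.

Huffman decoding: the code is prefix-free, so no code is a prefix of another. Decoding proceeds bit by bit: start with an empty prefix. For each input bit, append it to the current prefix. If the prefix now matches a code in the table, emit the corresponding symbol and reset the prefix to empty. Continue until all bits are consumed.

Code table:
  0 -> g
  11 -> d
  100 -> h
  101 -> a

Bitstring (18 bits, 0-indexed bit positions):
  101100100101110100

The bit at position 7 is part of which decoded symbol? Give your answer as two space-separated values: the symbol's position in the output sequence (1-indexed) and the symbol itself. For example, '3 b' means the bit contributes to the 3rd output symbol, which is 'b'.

Bit 0: prefix='1' (no match yet)
Bit 1: prefix='10' (no match yet)
Bit 2: prefix='101' -> emit 'a', reset
Bit 3: prefix='1' (no match yet)
Bit 4: prefix='10' (no match yet)
Bit 5: prefix='100' -> emit 'h', reset
Bit 6: prefix='1' (no match yet)
Bit 7: prefix='10' (no match yet)
Bit 8: prefix='100' -> emit 'h', reset
Bit 9: prefix='1' (no match yet)
Bit 10: prefix='10' (no match yet)
Bit 11: prefix='101' -> emit 'a', reset

Answer: 3 h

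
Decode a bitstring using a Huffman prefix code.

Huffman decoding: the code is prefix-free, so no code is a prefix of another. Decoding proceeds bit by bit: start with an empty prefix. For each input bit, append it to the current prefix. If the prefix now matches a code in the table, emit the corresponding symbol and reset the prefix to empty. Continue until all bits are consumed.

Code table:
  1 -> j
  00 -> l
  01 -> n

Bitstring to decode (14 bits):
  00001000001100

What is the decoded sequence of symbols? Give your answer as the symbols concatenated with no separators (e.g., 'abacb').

Bit 0: prefix='0' (no match yet)
Bit 1: prefix='00' -> emit 'l', reset
Bit 2: prefix='0' (no match yet)
Bit 3: prefix='00' -> emit 'l', reset
Bit 4: prefix='1' -> emit 'j', reset
Bit 5: prefix='0' (no match yet)
Bit 6: prefix='00' -> emit 'l', reset
Bit 7: prefix='0' (no match yet)
Bit 8: prefix='00' -> emit 'l', reset
Bit 9: prefix='0' (no match yet)
Bit 10: prefix='01' -> emit 'n', reset
Bit 11: prefix='1' -> emit 'j', reset
Bit 12: prefix='0' (no match yet)
Bit 13: prefix='00' -> emit 'l', reset

Answer: lljllnjl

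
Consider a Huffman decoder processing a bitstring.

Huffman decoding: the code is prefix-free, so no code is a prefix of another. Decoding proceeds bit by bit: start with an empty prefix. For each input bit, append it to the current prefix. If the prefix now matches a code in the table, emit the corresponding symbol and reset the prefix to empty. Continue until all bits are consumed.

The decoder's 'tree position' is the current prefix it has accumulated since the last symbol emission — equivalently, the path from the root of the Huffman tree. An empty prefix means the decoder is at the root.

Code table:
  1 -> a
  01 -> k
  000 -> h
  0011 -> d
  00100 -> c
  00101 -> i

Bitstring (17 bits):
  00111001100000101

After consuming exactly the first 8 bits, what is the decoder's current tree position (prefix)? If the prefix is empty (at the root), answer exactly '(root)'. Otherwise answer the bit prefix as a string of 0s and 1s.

Answer: 001

Derivation:
Bit 0: prefix='0' (no match yet)
Bit 1: prefix='00' (no match yet)
Bit 2: prefix='001' (no match yet)
Bit 3: prefix='0011' -> emit 'd', reset
Bit 4: prefix='1' -> emit 'a', reset
Bit 5: prefix='0' (no match yet)
Bit 6: prefix='00' (no match yet)
Bit 7: prefix='001' (no match yet)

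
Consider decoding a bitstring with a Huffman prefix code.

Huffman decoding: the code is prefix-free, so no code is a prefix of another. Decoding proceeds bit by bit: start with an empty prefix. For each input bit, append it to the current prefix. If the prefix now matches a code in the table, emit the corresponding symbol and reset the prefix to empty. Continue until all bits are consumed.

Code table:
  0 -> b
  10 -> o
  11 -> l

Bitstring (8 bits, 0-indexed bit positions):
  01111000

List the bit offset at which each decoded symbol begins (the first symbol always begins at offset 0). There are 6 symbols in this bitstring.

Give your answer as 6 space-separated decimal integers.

Answer: 0 1 3 5 6 7

Derivation:
Bit 0: prefix='0' -> emit 'b', reset
Bit 1: prefix='1' (no match yet)
Bit 2: prefix='11' -> emit 'l', reset
Bit 3: prefix='1' (no match yet)
Bit 4: prefix='11' -> emit 'l', reset
Bit 5: prefix='0' -> emit 'b', reset
Bit 6: prefix='0' -> emit 'b', reset
Bit 7: prefix='0' -> emit 'b', reset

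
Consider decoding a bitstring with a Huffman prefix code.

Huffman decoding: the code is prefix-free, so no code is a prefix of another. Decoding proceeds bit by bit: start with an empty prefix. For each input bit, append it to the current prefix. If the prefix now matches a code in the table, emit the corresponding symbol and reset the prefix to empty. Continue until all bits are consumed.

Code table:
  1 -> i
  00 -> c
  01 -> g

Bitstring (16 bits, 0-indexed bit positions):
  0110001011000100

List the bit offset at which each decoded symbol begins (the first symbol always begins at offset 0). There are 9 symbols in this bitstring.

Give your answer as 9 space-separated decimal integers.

Bit 0: prefix='0' (no match yet)
Bit 1: prefix='01' -> emit 'g', reset
Bit 2: prefix='1' -> emit 'i', reset
Bit 3: prefix='0' (no match yet)
Bit 4: prefix='00' -> emit 'c', reset
Bit 5: prefix='0' (no match yet)
Bit 6: prefix='01' -> emit 'g', reset
Bit 7: prefix='0' (no match yet)
Bit 8: prefix='01' -> emit 'g', reset
Bit 9: prefix='1' -> emit 'i', reset
Bit 10: prefix='0' (no match yet)
Bit 11: prefix='00' -> emit 'c', reset
Bit 12: prefix='0' (no match yet)
Bit 13: prefix='01' -> emit 'g', reset
Bit 14: prefix='0' (no match yet)
Bit 15: prefix='00' -> emit 'c', reset

Answer: 0 2 3 5 7 9 10 12 14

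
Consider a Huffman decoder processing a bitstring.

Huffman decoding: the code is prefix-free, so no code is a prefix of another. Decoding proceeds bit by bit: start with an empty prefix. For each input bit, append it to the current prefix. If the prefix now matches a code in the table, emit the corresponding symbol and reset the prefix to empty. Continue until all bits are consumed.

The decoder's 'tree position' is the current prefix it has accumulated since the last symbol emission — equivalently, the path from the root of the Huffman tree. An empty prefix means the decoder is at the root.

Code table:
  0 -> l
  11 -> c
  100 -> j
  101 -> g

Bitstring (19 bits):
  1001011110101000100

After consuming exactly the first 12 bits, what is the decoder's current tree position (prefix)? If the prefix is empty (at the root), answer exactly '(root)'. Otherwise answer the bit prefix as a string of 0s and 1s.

Bit 0: prefix='1' (no match yet)
Bit 1: prefix='10' (no match yet)
Bit 2: prefix='100' -> emit 'j', reset
Bit 3: prefix='1' (no match yet)
Bit 4: prefix='10' (no match yet)
Bit 5: prefix='101' -> emit 'g', reset
Bit 6: prefix='1' (no match yet)
Bit 7: prefix='11' -> emit 'c', reset
Bit 8: prefix='1' (no match yet)
Bit 9: prefix='10' (no match yet)
Bit 10: prefix='101' -> emit 'g', reset
Bit 11: prefix='0' -> emit 'l', reset

Answer: (root)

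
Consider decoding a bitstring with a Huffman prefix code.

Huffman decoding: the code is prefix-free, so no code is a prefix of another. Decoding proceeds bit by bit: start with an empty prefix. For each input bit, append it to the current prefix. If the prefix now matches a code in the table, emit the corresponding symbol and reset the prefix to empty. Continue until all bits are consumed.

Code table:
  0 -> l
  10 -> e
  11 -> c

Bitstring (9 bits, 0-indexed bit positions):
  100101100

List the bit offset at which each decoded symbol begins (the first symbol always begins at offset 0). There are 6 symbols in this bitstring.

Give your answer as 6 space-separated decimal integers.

Answer: 0 2 3 5 7 8

Derivation:
Bit 0: prefix='1' (no match yet)
Bit 1: prefix='10' -> emit 'e', reset
Bit 2: prefix='0' -> emit 'l', reset
Bit 3: prefix='1' (no match yet)
Bit 4: prefix='10' -> emit 'e', reset
Bit 5: prefix='1' (no match yet)
Bit 6: prefix='11' -> emit 'c', reset
Bit 7: prefix='0' -> emit 'l', reset
Bit 8: prefix='0' -> emit 'l', reset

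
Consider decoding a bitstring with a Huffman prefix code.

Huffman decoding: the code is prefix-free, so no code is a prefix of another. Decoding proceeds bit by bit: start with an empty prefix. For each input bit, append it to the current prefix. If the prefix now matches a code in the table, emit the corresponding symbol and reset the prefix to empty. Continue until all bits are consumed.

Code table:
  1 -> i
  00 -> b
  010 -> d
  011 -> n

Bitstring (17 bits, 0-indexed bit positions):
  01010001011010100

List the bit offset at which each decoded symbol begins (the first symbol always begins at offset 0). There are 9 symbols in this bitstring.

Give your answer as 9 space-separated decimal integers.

Bit 0: prefix='0' (no match yet)
Bit 1: prefix='01' (no match yet)
Bit 2: prefix='010' -> emit 'd', reset
Bit 3: prefix='1' -> emit 'i', reset
Bit 4: prefix='0' (no match yet)
Bit 5: prefix='00' -> emit 'b', reset
Bit 6: prefix='0' (no match yet)
Bit 7: prefix='01' (no match yet)
Bit 8: prefix='010' -> emit 'd', reset
Bit 9: prefix='1' -> emit 'i', reset
Bit 10: prefix='1' -> emit 'i', reset
Bit 11: prefix='0' (no match yet)
Bit 12: prefix='01' (no match yet)
Bit 13: prefix='010' -> emit 'd', reset
Bit 14: prefix='1' -> emit 'i', reset
Bit 15: prefix='0' (no match yet)
Bit 16: prefix='00' -> emit 'b', reset

Answer: 0 3 4 6 9 10 11 14 15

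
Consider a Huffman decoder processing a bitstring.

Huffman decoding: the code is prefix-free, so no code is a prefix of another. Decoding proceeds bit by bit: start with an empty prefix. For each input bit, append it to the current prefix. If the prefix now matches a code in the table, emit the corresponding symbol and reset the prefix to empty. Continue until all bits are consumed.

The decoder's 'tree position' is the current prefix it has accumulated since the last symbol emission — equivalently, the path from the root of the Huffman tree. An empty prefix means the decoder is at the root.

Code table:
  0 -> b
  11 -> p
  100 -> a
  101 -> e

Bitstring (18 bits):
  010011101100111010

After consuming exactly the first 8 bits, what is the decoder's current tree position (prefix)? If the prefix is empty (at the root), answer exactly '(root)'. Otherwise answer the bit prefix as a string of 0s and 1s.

Answer: 10

Derivation:
Bit 0: prefix='0' -> emit 'b', reset
Bit 1: prefix='1' (no match yet)
Bit 2: prefix='10' (no match yet)
Bit 3: prefix='100' -> emit 'a', reset
Bit 4: prefix='1' (no match yet)
Bit 5: prefix='11' -> emit 'p', reset
Bit 6: prefix='1' (no match yet)
Bit 7: prefix='10' (no match yet)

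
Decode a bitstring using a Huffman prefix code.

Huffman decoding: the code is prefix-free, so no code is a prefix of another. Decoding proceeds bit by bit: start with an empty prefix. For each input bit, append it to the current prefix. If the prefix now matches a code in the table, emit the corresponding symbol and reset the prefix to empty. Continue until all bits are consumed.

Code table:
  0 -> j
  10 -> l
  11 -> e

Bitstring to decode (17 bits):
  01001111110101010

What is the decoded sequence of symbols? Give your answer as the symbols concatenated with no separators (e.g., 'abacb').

Answer: jljeeejlll

Derivation:
Bit 0: prefix='0' -> emit 'j', reset
Bit 1: prefix='1' (no match yet)
Bit 2: prefix='10' -> emit 'l', reset
Bit 3: prefix='0' -> emit 'j', reset
Bit 4: prefix='1' (no match yet)
Bit 5: prefix='11' -> emit 'e', reset
Bit 6: prefix='1' (no match yet)
Bit 7: prefix='11' -> emit 'e', reset
Bit 8: prefix='1' (no match yet)
Bit 9: prefix='11' -> emit 'e', reset
Bit 10: prefix='0' -> emit 'j', reset
Bit 11: prefix='1' (no match yet)
Bit 12: prefix='10' -> emit 'l', reset
Bit 13: prefix='1' (no match yet)
Bit 14: prefix='10' -> emit 'l', reset
Bit 15: prefix='1' (no match yet)
Bit 16: prefix='10' -> emit 'l', reset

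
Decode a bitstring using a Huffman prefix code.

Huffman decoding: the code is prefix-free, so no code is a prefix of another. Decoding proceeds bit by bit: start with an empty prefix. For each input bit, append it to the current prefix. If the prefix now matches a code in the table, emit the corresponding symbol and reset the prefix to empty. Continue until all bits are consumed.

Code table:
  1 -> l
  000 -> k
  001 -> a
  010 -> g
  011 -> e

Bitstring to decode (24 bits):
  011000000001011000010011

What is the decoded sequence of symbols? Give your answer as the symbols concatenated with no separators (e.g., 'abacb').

Answer: ekkaekge

Derivation:
Bit 0: prefix='0' (no match yet)
Bit 1: prefix='01' (no match yet)
Bit 2: prefix='011' -> emit 'e', reset
Bit 3: prefix='0' (no match yet)
Bit 4: prefix='00' (no match yet)
Bit 5: prefix='000' -> emit 'k', reset
Bit 6: prefix='0' (no match yet)
Bit 7: prefix='00' (no match yet)
Bit 8: prefix='000' -> emit 'k', reset
Bit 9: prefix='0' (no match yet)
Bit 10: prefix='00' (no match yet)
Bit 11: prefix='001' -> emit 'a', reset
Bit 12: prefix='0' (no match yet)
Bit 13: prefix='01' (no match yet)
Bit 14: prefix='011' -> emit 'e', reset
Bit 15: prefix='0' (no match yet)
Bit 16: prefix='00' (no match yet)
Bit 17: prefix='000' -> emit 'k', reset
Bit 18: prefix='0' (no match yet)
Bit 19: prefix='01' (no match yet)
Bit 20: prefix='010' -> emit 'g', reset
Bit 21: prefix='0' (no match yet)
Bit 22: prefix='01' (no match yet)
Bit 23: prefix='011' -> emit 'e', reset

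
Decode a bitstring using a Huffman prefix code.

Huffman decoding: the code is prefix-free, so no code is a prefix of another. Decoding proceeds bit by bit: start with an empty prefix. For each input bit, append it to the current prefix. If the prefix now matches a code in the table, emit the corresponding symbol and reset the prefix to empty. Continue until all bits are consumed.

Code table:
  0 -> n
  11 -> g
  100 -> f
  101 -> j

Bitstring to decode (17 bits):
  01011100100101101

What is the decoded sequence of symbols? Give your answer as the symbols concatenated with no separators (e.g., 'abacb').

Bit 0: prefix='0' -> emit 'n', reset
Bit 1: prefix='1' (no match yet)
Bit 2: prefix='10' (no match yet)
Bit 3: prefix='101' -> emit 'j', reset
Bit 4: prefix='1' (no match yet)
Bit 5: prefix='11' -> emit 'g', reset
Bit 6: prefix='0' -> emit 'n', reset
Bit 7: prefix='0' -> emit 'n', reset
Bit 8: prefix='1' (no match yet)
Bit 9: prefix='10' (no match yet)
Bit 10: prefix='100' -> emit 'f', reset
Bit 11: prefix='1' (no match yet)
Bit 12: prefix='10' (no match yet)
Bit 13: prefix='101' -> emit 'j', reset
Bit 14: prefix='1' (no match yet)
Bit 15: prefix='10' (no match yet)
Bit 16: prefix='101' -> emit 'j', reset

Answer: njgnnfjj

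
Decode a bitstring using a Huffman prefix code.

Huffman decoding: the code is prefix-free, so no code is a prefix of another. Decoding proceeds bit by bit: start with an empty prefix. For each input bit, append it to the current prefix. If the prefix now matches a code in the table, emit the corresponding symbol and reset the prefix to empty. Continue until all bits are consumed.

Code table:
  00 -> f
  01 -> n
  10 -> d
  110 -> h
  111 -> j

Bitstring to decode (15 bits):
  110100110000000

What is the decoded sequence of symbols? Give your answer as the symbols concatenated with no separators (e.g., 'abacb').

Answer: hdndfff

Derivation:
Bit 0: prefix='1' (no match yet)
Bit 1: prefix='11' (no match yet)
Bit 2: prefix='110' -> emit 'h', reset
Bit 3: prefix='1' (no match yet)
Bit 4: prefix='10' -> emit 'd', reset
Bit 5: prefix='0' (no match yet)
Bit 6: prefix='01' -> emit 'n', reset
Bit 7: prefix='1' (no match yet)
Bit 8: prefix='10' -> emit 'd', reset
Bit 9: prefix='0' (no match yet)
Bit 10: prefix='00' -> emit 'f', reset
Bit 11: prefix='0' (no match yet)
Bit 12: prefix='00' -> emit 'f', reset
Bit 13: prefix='0' (no match yet)
Bit 14: prefix='00' -> emit 'f', reset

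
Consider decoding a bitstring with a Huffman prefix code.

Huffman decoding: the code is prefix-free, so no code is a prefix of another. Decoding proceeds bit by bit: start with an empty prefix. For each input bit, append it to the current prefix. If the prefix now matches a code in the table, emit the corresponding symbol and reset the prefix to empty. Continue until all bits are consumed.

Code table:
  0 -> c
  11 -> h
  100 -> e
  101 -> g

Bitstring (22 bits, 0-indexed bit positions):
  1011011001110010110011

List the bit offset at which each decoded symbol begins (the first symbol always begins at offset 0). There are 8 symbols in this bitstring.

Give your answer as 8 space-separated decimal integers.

Bit 0: prefix='1' (no match yet)
Bit 1: prefix='10' (no match yet)
Bit 2: prefix='101' -> emit 'g', reset
Bit 3: prefix='1' (no match yet)
Bit 4: prefix='10' (no match yet)
Bit 5: prefix='101' -> emit 'g', reset
Bit 6: prefix='1' (no match yet)
Bit 7: prefix='10' (no match yet)
Bit 8: prefix='100' -> emit 'e', reset
Bit 9: prefix='1' (no match yet)
Bit 10: prefix='11' -> emit 'h', reset
Bit 11: prefix='1' (no match yet)
Bit 12: prefix='10' (no match yet)
Bit 13: prefix='100' -> emit 'e', reset
Bit 14: prefix='1' (no match yet)
Bit 15: prefix='10' (no match yet)
Bit 16: prefix='101' -> emit 'g', reset
Bit 17: prefix='1' (no match yet)
Bit 18: prefix='10' (no match yet)
Bit 19: prefix='100' -> emit 'e', reset
Bit 20: prefix='1' (no match yet)
Bit 21: prefix='11' -> emit 'h', reset

Answer: 0 3 6 9 11 14 17 20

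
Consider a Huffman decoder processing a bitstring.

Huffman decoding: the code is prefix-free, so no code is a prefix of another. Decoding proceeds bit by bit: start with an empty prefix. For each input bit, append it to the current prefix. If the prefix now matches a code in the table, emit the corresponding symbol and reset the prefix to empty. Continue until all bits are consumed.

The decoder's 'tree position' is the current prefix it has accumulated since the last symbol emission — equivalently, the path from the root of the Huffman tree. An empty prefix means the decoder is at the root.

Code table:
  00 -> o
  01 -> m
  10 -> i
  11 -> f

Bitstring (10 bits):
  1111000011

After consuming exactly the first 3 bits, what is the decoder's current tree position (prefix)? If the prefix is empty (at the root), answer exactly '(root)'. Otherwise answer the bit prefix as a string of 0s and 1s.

Answer: 1

Derivation:
Bit 0: prefix='1' (no match yet)
Bit 1: prefix='11' -> emit 'f', reset
Bit 2: prefix='1' (no match yet)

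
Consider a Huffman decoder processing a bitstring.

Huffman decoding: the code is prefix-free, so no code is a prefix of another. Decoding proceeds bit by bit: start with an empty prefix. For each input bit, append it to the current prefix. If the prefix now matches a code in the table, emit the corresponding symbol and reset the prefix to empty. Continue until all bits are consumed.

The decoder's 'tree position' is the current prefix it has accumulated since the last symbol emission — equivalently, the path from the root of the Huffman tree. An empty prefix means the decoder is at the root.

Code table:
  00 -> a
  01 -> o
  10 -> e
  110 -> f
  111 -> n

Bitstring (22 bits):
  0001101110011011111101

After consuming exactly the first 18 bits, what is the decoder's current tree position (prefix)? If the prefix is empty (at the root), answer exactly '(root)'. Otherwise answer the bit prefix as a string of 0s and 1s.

Answer: 1

Derivation:
Bit 0: prefix='0' (no match yet)
Bit 1: prefix='00' -> emit 'a', reset
Bit 2: prefix='0' (no match yet)
Bit 3: prefix='01' -> emit 'o', reset
Bit 4: prefix='1' (no match yet)
Bit 5: prefix='10' -> emit 'e', reset
Bit 6: prefix='1' (no match yet)
Bit 7: prefix='11' (no match yet)
Bit 8: prefix='111' -> emit 'n', reset
Bit 9: prefix='0' (no match yet)
Bit 10: prefix='00' -> emit 'a', reset
Bit 11: prefix='1' (no match yet)
Bit 12: prefix='11' (no match yet)
Bit 13: prefix='110' -> emit 'f', reset
Bit 14: prefix='1' (no match yet)
Bit 15: prefix='11' (no match yet)
Bit 16: prefix='111' -> emit 'n', reset
Bit 17: prefix='1' (no match yet)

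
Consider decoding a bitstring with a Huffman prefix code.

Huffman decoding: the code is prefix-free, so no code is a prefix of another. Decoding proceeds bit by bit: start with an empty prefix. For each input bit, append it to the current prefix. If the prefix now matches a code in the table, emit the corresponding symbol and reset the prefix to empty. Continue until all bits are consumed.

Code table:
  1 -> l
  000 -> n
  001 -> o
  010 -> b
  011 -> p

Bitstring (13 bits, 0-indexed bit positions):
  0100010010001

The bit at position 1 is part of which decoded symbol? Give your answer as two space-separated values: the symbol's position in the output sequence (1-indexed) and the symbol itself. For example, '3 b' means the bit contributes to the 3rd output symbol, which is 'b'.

Answer: 1 b

Derivation:
Bit 0: prefix='0' (no match yet)
Bit 1: prefix='01' (no match yet)
Bit 2: prefix='010' -> emit 'b', reset
Bit 3: prefix='0' (no match yet)
Bit 4: prefix='00' (no match yet)
Bit 5: prefix='001' -> emit 'o', reset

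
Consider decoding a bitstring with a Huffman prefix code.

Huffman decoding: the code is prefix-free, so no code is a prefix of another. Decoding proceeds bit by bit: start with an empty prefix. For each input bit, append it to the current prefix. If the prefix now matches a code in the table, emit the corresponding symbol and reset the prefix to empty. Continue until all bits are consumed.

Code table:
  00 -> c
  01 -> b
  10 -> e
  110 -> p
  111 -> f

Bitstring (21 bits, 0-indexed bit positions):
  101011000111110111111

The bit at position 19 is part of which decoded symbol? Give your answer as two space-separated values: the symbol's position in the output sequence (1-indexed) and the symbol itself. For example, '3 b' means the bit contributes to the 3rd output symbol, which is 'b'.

Answer: 8 f

Derivation:
Bit 0: prefix='1' (no match yet)
Bit 1: prefix='10' -> emit 'e', reset
Bit 2: prefix='1' (no match yet)
Bit 3: prefix='10' -> emit 'e', reset
Bit 4: prefix='1' (no match yet)
Bit 5: prefix='11' (no match yet)
Bit 6: prefix='110' -> emit 'p', reset
Bit 7: prefix='0' (no match yet)
Bit 8: prefix='00' -> emit 'c', reset
Bit 9: prefix='1' (no match yet)
Bit 10: prefix='11' (no match yet)
Bit 11: prefix='111' -> emit 'f', reset
Bit 12: prefix='1' (no match yet)
Bit 13: prefix='11' (no match yet)
Bit 14: prefix='110' -> emit 'p', reset
Bit 15: prefix='1' (no match yet)
Bit 16: prefix='11' (no match yet)
Bit 17: prefix='111' -> emit 'f', reset
Bit 18: prefix='1' (no match yet)
Bit 19: prefix='11' (no match yet)
Bit 20: prefix='111' -> emit 'f', reset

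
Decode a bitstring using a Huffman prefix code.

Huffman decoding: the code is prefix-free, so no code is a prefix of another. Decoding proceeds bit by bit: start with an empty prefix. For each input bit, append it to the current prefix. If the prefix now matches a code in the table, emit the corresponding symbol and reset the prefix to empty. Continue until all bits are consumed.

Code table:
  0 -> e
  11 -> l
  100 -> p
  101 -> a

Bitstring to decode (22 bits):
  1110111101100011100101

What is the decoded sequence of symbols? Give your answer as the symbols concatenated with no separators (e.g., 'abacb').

Answer: lalapelpa

Derivation:
Bit 0: prefix='1' (no match yet)
Bit 1: prefix='11' -> emit 'l', reset
Bit 2: prefix='1' (no match yet)
Bit 3: prefix='10' (no match yet)
Bit 4: prefix='101' -> emit 'a', reset
Bit 5: prefix='1' (no match yet)
Bit 6: prefix='11' -> emit 'l', reset
Bit 7: prefix='1' (no match yet)
Bit 8: prefix='10' (no match yet)
Bit 9: prefix='101' -> emit 'a', reset
Bit 10: prefix='1' (no match yet)
Bit 11: prefix='10' (no match yet)
Bit 12: prefix='100' -> emit 'p', reset
Bit 13: prefix='0' -> emit 'e', reset
Bit 14: prefix='1' (no match yet)
Bit 15: prefix='11' -> emit 'l', reset
Bit 16: prefix='1' (no match yet)
Bit 17: prefix='10' (no match yet)
Bit 18: prefix='100' -> emit 'p', reset
Bit 19: prefix='1' (no match yet)
Bit 20: prefix='10' (no match yet)
Bit 21: prefix='101' -> emit 'a', reset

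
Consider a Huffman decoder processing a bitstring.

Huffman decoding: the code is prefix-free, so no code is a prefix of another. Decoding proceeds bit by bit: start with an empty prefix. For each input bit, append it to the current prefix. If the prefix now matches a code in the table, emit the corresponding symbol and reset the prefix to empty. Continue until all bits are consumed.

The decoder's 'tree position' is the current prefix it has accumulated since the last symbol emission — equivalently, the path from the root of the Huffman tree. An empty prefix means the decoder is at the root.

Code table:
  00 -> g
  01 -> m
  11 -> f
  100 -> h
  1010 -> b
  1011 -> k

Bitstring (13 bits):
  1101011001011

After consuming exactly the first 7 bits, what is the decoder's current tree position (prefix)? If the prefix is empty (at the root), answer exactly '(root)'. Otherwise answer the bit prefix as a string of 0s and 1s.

Bit 0: prefix='1' (no match yet)
Bit 1: prefix='11' -> emit 'f', reset
Bit 2: prefix='0' (no match yet)
Bit 3: prefix='01' -> emit 'm', reset
Bit 4: prefix='0' (no match yet)
Bit 5: prefix='01' -> emit 'm', reset
Bit 6: prefix='1' (no match yet)

Answer: 1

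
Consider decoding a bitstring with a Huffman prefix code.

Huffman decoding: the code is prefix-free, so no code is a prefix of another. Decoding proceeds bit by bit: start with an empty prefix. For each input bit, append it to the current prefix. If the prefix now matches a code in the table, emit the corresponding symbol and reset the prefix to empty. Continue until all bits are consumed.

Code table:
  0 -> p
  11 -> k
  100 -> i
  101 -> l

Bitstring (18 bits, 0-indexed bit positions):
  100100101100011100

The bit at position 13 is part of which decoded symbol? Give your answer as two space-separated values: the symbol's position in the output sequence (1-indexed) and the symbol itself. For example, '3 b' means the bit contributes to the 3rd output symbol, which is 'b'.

Bit 0: prefix='1' (no match yet)
Bit 1: prefix='10' (no match yet)
Bit 2: prefix='100' -> emit 'i', reset
Bit 3: prefix='1' (no match yet)
Bit 4: prefix='10' (no match yet)
Bit 5: prefix='100' -> emit 'i', reset
Bit 6: prefix='1' (no match yet)
Bit 7: prefix='10' (no match yet)
Bit 8: prefix='101' -> emit 'l', reset
Bit 9: prefix='1' (no match yet)
Bit 10: prefix='10' (no match yet)
Bit 11: prefix='100' -> emit 'i', reset
Bit 12: prefix='0' -> emit 'p', reset
Bit 13: prefix='1' (no match yet)
Bit 14: prefix='11' -> emit 'k', reset
Bit 15: prefix='1' (no match yet)
Bit 16: prefix='10' (no match yet)
Bit 17: prefix='100' -> emit 'i', reset

Answer: 6 k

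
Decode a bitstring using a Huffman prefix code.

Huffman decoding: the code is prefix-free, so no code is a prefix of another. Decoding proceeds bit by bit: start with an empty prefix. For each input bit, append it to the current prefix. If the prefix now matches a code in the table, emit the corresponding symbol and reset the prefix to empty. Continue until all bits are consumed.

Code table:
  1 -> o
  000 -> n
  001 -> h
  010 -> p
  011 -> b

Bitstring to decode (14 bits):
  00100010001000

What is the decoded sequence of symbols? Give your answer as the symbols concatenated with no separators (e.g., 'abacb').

Bit 0: prefix='0' (no match yet)
Bit 1: prefix='00' (no match yet)
Bit 2: prefix='001' -> emit 'h', reset
Bit 3: prefix='0' (no match yet)
Bit 4: prefix='00' (no match yet)
Bit 5: prefix='000' -> emit 'n', reset
Bit 6: prefix='1' -> emit 'o', reset
Bit 7: prefix='0' (no match yet)
Bit 8: prefix='00' (no match yet)
Bit 9: prefix='000' -> emit 'n', reset
Bit 10: prefix='1' -> emit 'o', reset
Bit 11: prefix='0' (no match yet)
Bit 12: prefix='00' (no match yet)
Bit 13: prefix='000' -> emit 'n', reset

Answer: hnonon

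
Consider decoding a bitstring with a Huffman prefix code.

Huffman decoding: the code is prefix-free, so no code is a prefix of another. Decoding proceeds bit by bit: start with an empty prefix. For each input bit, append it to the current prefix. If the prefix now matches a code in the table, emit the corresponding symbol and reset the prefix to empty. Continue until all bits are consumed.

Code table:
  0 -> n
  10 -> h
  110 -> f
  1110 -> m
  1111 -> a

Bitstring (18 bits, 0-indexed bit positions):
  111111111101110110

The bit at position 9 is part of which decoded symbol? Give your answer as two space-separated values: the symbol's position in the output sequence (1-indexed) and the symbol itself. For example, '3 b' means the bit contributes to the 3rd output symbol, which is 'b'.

Answer: 3 f

Derivation:
Bit 0: prefix='1' (no match yet)
Bit 1: prefix='11' (no match yet)
Bit 2: prefix='111' (no match yet)
Bit 3: prefix='1111' -> emit 'a', reset
Bit 4: prefix='1' (no match yet)
Bit 5: prefix='11' (no match yet)
Bit 6: prefix='111' (no match yet)
Bit 7: prefix='1111' -> emit 'a', reset
Bit 8: prefix='1' (no match yet)
Bit 9: prefix='11' (no match yet)
Bit 10: prefix='110' -> emit 'f', reset
Bit 11: prefix='1' (no match yet)
Bit 12: prefix='11' (no match yet)
Bit 13: prefix='111' (no match yet)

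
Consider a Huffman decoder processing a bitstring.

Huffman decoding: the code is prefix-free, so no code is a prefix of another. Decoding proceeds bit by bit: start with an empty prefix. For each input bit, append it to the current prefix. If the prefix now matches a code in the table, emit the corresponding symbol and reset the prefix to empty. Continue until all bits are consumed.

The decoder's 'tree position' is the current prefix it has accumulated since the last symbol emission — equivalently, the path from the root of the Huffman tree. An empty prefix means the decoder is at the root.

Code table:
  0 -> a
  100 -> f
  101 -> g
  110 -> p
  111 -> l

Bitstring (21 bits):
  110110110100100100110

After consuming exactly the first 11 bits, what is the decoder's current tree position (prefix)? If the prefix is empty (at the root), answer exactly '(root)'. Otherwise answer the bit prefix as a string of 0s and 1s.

Bit 0: prefix='1' (no match yet)
Bit 1: prefix='11' (no match yet)
Bit 2: prefix='110' -> emit 'p', reset
Bit 3: prefix='1' (no match yet)
Bit 4: prefix='11' (no match yet)
Bit 5: prefix='110' -> emit 'p', reset
Bit 6: prefix='1' (no match yet)
Bit 7: prefix='11' (no match yet)
Bit 8: prefix='110' -> emit 'p', reset
Bit 9: prefix='1' (no match yet)
Bit 10: prefix='10' (no match yet)

Answer: 10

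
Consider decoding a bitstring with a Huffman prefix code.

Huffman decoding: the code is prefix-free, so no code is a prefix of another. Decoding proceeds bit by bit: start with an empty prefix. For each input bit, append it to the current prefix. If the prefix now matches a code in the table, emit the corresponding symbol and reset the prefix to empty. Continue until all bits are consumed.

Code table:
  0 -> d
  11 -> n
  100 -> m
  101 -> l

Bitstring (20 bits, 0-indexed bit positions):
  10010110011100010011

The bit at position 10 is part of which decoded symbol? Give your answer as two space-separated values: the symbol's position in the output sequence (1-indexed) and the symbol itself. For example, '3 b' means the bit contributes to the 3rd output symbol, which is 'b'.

Bit 0: prefix='1' (no match yet)
Bit 1: prefix='10' (no match yet)
Bit 2: prefix='100' -> emit 'm', reset
Bit 3: prefix='1' (no match yet)
Bit 4: prefix='10' (no match yet)
Bit 5: prefix='101' -> emit 'l', reset
Bit 6: prefix='1' (no match yet)
Bit 7: prefix='10' (no match yet)
Bit 8: prefix='100' -> emit 'm', reset
Bit 9: prefix='1' (no match yet)
Bit 10: prefix='11' -> emit 'n', reset
Bit 11: prefix='1' (no match yet)
Bit 12: prefix='10' (no match yet)
Bit 13: prefix='100' -> emit 'm', reset
Bit 14: prefix='0' -> emit 'd', reset

Answer: 4 n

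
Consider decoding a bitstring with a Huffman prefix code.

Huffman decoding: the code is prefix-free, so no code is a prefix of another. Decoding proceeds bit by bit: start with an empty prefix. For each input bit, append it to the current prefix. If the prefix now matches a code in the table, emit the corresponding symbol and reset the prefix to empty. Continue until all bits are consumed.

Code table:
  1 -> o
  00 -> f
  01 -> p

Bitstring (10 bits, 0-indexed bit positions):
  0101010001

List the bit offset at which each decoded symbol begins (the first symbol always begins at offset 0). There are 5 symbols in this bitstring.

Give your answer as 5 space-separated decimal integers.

Answer: 0 2 4 6 8

Derivation:
Bit 0: prefix='0' (no match yet)
Bit 1: prefix='01' -> emit 'p', reset
Bit 2: prefix='0' (no match yet)
Bit 3: prefix='01' -> emit 'p', reset
Bit 4: prefix='0' (no match yet)
Bit 5: prefix='01' -> emit 'p', reset
Bit 6: prefix='0' (no match yet)
Bit 7: prefix='00' -> emit 'f', reset
Bit 8: prefix='0' (no match yet)
Bit 9: prefix='01' -> emit 'p', reset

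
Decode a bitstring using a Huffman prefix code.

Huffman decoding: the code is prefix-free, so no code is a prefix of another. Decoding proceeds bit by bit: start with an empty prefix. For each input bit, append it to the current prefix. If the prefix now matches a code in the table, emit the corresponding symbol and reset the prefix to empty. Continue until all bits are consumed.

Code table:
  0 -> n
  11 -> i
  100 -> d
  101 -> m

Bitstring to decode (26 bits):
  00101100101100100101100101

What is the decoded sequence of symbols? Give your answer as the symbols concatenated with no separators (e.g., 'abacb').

Answer: nnmdmddmdm

Derivation:
Bit 0: prefix='0' -> emit 'n', reset
Bit 1: prefix='0' -> emit 'n', reset
Bit 2: prefix='1' (no match yet)
Bit 3: prefix='10' (no match yet)
Bit 4: prefix='101' -> emit 'm', reset
Bit 5: prefix='1' (no match yet)
Bit 6: prefix='10' (no match yet)
Bit 7: prefix='100' -> emit 'd', reset
Bit 8: prefix='1' (no match yet)
Bit 9: prefix='10' (no match yet)
Bit 10: prefix='101' -> emit 'm', reset
Bit 11: prefix='1' (no match yet)
Bit 12: prefix='10' (no match yet)
Bit 13: prefix='100' -> emit 'd', reset
Bit 14: prefix='1' (no match yet)
Bit 15: prefix='10' (no match yet)
Bit 16: prefix='100' -> emit 'd', reset
Bit 17: prefix='1' (no match yet)
Bit 18: prefix='10' (no match yet)
Bit 19: prefix='101' -> emit 'm', reset
Bit 20: prefix='1' (no match yet)
Bit 21: prefix='10' (no match yet)
Bit 22: prefix='100' -> emit 'd', reset
Bit 23: prefix='1' (no match yet)
Bit 24: prefix='10' (no match yet)
Bit 25: prefix='101' -> emit 'm', reset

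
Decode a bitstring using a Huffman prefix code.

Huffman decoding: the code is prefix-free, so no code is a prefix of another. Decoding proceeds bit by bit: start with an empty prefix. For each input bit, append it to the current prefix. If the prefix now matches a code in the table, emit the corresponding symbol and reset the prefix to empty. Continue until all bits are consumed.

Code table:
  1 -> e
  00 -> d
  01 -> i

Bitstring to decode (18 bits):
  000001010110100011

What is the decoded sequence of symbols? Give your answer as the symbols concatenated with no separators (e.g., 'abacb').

Bit 0: prefix='0' (no match yet)
Bit 1: prefix='00' -> emit 'd', reset
Bit 2: prefix='0' (no match yet)
Bit 3: prefix='00' -> emit 'd', reset
Bit 4: prefix='0' (no match yet)
Bit 5: prefix='01' -> emit 'i', reset
Bit 6: prefix='0' (no match yet)
Bit 7: prefix='01' -> emit 'i', reset
Bit 8: prefix='0' (no match yet)
Bit 9: prefix='01' -> emit 'i', reset
Bit 10: prefix='1' -> emit 'e', reset
Bit 11: prefix='0' (no match yet)
Bit 12: prefix='01' -> emit 'i', reset
Bit 13: prefix='0' (no match yet)
Bit 14: prefix='00' -> emit 'd', reset
Bit 15: prefix='0' (no match yet)
Bit 16: prefix='01' -> emit 'i', reset
Bit 17: prefix='1' -> emit 'e', reset

Answer: ddiiieidie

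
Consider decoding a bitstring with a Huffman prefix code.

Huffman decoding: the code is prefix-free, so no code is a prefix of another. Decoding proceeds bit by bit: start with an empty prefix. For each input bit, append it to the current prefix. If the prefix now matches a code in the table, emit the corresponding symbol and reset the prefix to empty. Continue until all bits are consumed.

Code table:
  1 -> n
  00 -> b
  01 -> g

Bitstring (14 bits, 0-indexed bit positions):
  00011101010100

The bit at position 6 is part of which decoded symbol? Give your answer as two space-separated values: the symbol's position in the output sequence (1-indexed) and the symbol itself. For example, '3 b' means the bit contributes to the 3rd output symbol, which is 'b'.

Bit 0: prefix='0' (no match yet)
Bit 1: prefix='00' -> emit 'b', reset
Bit 2: prefix='0' (no match yet)
Bit 3: prefix='01' -> emit 'g', reset
Bit 4: prefix='1' -> emit 'n', reset
Bit 5: prefix='1' -> emit 'n', reset
Bit 6: prefix='0' (no match yet)
Bit 7: prefix='01' -> emit 'g', reset
Bit 8: prefix='0' (no match yet)
Bit 9: prefix='01' -> emit 'g', reset
Bit 10: prefix='0' (no match yet)

Answer: 5 g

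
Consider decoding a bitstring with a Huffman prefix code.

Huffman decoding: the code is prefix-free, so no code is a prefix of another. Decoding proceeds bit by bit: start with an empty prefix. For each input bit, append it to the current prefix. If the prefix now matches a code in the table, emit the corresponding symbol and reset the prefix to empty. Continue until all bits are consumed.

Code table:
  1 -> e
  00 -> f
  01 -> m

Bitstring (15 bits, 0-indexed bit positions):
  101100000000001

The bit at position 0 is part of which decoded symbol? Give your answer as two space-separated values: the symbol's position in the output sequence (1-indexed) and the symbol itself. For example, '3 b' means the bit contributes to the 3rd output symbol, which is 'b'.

Answer: 1 e

Derivation:
Bit 0: prefix='1' -> emit 'e', reset
Bit 1: prefix='0' (no match yet)
Bit 2: prefix='01' -> emit 'm', reset
Bit 3: prefix='1' -> emit 'e', reset
Bit 4: prefix='0' (no match yet)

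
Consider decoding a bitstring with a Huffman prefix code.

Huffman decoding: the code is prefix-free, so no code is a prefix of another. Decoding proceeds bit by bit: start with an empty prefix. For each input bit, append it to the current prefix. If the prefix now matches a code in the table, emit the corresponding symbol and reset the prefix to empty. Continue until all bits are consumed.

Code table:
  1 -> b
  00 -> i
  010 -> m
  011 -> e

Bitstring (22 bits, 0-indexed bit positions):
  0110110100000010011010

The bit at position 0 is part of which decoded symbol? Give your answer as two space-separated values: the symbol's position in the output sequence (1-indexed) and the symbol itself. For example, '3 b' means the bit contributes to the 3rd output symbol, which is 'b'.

Bit 0: prefix='0' (no match yet)
Bit 1: prefix='01' (no match yet)
Bit 2: prefix='011' -> emit 'e', reset
Bit 3: prefix='0' (no match yet)
Bit 4: prefix='01' (no match yet)

Answer: 1 e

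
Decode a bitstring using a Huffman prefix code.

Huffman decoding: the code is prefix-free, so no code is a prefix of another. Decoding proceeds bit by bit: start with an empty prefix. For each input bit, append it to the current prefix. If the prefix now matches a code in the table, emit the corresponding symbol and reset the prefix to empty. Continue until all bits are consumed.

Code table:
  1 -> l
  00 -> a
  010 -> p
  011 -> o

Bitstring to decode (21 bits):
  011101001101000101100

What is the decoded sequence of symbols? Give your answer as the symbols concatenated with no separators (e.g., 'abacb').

Bit 0: prefix='0' (no match yet)
Bit 1: prefix='01' (no match yet)
Bit 2: prefix='011' -> emit 'o', reset
Bit 3: prefix='1' -> emit 'l', reset
Bit 4: prefix='0' (no match yet)
Bit 5: prefix='01' (no match yet)
Bit 6: prefix='010' -> emit 'p', reset
Bit 7: prefix='0' (no match yet)
Bit 8: prefix='01' (no match yet)
Bit 9: prefix='011' -> emit 'o', reset
Bit 10: prefix='0' (no match yet)
Bit 11: prefix='01' (no match yet)
Bit 12: prefix='010' -> emit 'p', reset
Bit 13: prefix='0' (no match yet)
Bit 14: prefix='00' -> emit 'a', reset
Bit 15: prefix='1' -> emit 'l', reset
Bit 16: prefix='0' (no match yet)
Bit 17: prefix='01' (no match yet)
Bit 18: prefix='011' -> emit 'o', reset
Bit 19: prefix='0' (no match yet)
Bit 20: prefix='00' -> emit 'a', reset

Answer: olpopaloa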